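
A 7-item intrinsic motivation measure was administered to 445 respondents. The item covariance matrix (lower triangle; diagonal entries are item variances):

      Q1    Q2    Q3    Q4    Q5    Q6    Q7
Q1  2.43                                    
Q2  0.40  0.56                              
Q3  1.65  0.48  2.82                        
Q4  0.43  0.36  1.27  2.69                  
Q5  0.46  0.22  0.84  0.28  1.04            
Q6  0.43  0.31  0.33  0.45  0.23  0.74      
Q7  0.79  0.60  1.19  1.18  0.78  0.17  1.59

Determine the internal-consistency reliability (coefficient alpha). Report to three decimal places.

coefficient alpha = 0.798

Σσ²ᵢ = 2.43 + 0.56 + 2.82 + 2.69 + 1.04 + 0.74 + 1.59 = 11.87
Sum of off-diagonal covariances = 12.85
Var(T) = 11.87 + 2 × 12.85 = 37.57
α = (k/(k−1))·(1 − Σσ²ᵢ/Var(T)) = (7/6)·(1 − 11.87/37.57) = 0.798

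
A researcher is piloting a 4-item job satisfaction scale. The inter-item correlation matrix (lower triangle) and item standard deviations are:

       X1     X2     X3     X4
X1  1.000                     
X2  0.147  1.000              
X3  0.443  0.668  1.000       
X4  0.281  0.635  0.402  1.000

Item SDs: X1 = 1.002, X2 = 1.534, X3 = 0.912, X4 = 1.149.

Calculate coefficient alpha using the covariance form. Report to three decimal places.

Σσ²ᵢ = 1.002² + 1.534² + 0.912² + 1.149² = 5.5091
Covariances σ_ij = r_ij · s_i · s_j:
  σ(X1,X2) = 0.147 × 1.002 × 1.534 = 0.2259
  σ(X1,X3) = 0.443 × 1.002 × 0.912 = 0.4048
  σ(X1,X4) = 0.281 × 1.002 × 1.149 = 0.3235
  σ(X2,X3) = 0.668 × 1.534 × 0.912 = 0.9345
  σ(X2,X4) = 0.635 × 1.534 × 1.149 = 1.1192
  σ(X3,X4) = 0.402 × 0.912 × 1.149 = 0.4213
σ²_T = Σσ²ᵢ + 2·Σσ_ij = 5.5091 + 2 × 3.4292 = 12.3675
α = (4/3)·(1 − 5.5091/12.3675) = 0.739

α = 0.739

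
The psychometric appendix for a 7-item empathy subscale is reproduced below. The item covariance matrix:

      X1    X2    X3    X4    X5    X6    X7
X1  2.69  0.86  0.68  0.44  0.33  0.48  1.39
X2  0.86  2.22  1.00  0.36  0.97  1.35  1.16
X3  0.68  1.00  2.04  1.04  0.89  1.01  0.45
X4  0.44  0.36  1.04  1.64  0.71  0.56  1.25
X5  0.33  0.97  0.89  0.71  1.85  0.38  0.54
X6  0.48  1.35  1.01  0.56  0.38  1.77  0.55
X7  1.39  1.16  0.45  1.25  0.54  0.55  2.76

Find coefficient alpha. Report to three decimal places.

coefficient alpha = 0.801

sum of item variances = 2.69 + 2.22 + 2.04 + 1.64 + 1.85 + 1.77 + 2.76 = 14.97
Sum of off-diagonal covariances = 16.40
σ²_T = 14.97 + 2 × 16.40 = 47.77
α = (k/(k−1))·(1 − sum of item variances/σ²_T) = (7/6)·(1 − 14.97/47.77) = 0.801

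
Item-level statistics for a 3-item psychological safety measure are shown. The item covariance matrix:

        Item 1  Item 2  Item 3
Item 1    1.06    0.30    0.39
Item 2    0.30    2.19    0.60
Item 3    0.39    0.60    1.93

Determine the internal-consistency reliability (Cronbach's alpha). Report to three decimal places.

α = 0.499

ΣVar(i) = 1.06 + 2.19 + 1.93 = 5.18
Sum of off-diagonal covariances = 1.29
σ²_total = 5.18 + 2 × 1.29 = 7.76
α = (k/(k−1))·(1 − ΣVar(i)/σ²_total) = (3/2)·(1 − 5.18/7.76) = 0.499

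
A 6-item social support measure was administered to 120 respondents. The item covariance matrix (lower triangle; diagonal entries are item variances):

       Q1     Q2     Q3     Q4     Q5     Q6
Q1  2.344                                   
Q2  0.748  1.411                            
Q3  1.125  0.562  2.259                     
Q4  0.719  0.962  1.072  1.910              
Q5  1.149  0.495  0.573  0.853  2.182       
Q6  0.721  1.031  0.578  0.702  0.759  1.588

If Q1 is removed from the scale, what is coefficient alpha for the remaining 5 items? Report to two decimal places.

Remaining items: Q2, Q3, Q4, Q5, Q6 (k = 5).
Σσᵢ² = 1.411 + 2.259 + 1.910 + 2.182 + 1.588 = 9.350
σ²_T = 9.350 + 2 × 7.587 = 24.524
α (item deleted) = (5/4)·(1 − 9.350/24.524) = 0.77

α = 0.77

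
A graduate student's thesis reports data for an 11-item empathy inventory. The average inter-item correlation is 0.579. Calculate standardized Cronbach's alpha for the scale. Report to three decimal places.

standardized Cronbach's alpha = 0.938

Standardized α = k·r̄ / (1 + (k−1)·r̄) = 11 × 0.579 / (1 + 10 × 0.579)
  = 6.3690 / 6.7900 = 0.938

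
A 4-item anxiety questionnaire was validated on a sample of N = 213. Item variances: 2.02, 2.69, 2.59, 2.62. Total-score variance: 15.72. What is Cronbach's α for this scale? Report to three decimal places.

Σσᵢ² = 2.02 + 2.69 + 2.59 + 2.62 = 9.92
α = (k/(k−1))·(1 − Σσᵢ²/total variance) = (4/3)·(1 − 9.92/15.72) = 0.492

Cronbach's α = 0.492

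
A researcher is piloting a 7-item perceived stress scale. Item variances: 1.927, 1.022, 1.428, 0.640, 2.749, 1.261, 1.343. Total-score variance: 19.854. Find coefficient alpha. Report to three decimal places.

ΣVar(i) = 1.927 + 1.022 + 1.428 + 0.640 + 2.749 + 1.261 + 1.343 = 10.370
α = (k/(k−1))·(1 − ΣVar(i)/σ²_T) = (7/6)·(1 − 10.370/19.854) = 0.557

α = 0.557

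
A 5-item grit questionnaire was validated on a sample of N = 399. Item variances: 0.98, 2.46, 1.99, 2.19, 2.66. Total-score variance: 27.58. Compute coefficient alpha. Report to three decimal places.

Σσ²ᵢ = 0.98 + 2.46 + 1.99 + 2.19 + 2.66 = 10.28
α = (k/(k−1))·(1 − Σσ²ᵢ/Var(T)) = (5/4)·(1 − 10.28/27.58) = 0.784

α = 0.784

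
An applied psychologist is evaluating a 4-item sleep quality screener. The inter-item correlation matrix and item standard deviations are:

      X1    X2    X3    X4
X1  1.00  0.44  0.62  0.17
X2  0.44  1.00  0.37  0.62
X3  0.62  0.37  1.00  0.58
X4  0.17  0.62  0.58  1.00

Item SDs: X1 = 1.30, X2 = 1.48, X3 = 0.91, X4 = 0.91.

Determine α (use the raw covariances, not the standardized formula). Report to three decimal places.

Σσ²ᵢ = 1.30² + 1.48² + 0.91² + 0.91² = 5.5366
Covariances σ_ij = r_ij · s_i · s_j:
  σ(X1,X2) = 0.44 × 1.30 × 1.48 = 0.8466
  σ(X1,X3) = 0.62 × 1.30 × 0.91 = 0.7335
  σ(X1,X4) = 0.17 × 1.30 × 0.91 = 0.2011
  σ(X2,X3) = 0.37 × 1.48 × 0.91 = 0.4983
  σ(X2,X4) = 0.62 × 1.48 × 0.91 = 0.8350
  σ(X3,X4) = 0.58 × 0.91 × 0.91 = 0.4803
σ²_T = Σσ²ᵢ + 2·Σσ_ij = 5.5366 + 2 × 3.5948 = 12.7262
α = (4/3)·(1 − 5.5366/12.7262) = 0.753

α = 0.753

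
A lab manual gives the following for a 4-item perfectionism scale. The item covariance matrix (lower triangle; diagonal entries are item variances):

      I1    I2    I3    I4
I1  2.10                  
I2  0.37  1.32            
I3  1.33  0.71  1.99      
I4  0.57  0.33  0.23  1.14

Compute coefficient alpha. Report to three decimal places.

α = 0.693

sum of item variances = 2.10 + 1.32 + 1.99 + 1.14 = 6.55
Σ_{i<j} σ_ij = 3.54
total variance = 6.55 + 2 × 3.54 = 13.63
α = (k/(k−1))·(1 − sum of item variances/total variance) = (4/3)·(1 − 6.55/13.63) = 0.693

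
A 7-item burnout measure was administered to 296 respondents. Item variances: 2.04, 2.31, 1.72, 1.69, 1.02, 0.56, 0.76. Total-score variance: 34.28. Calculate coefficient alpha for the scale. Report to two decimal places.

Σσᵢ² = 2.04 + 2.31 + 1.72 + 1.69 + 1.02 + 0.56 + 0.76 = 10.10
α = (k/(k−1))·(1 − Σσᵢ²/σ²_total) = (7/6)·(1 − 10.10/34.28) = 0.82

coefficient alpha = 0.82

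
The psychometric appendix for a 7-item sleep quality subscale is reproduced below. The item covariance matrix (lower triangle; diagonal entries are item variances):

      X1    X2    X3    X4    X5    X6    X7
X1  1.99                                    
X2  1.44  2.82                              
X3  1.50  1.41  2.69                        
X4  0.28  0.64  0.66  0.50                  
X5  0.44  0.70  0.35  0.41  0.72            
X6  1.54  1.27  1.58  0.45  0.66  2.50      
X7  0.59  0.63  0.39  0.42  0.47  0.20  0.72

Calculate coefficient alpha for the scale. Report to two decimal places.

ΣVar(i) = 1.99 + 2.82 + 2.69 + 0.50 + 0.72 + 2.50 + 0.72 = 11.94
Sum of off-diagonal covariances = 16.03
total variance = 11.94 + 2 × 16.03 = 44.00
α = (k/(k−1))·(1 − ΣVar(i)/total variance) = (7/6)·(1 − 11.94/44.00) = 0.85

coefficient alpha = 0.85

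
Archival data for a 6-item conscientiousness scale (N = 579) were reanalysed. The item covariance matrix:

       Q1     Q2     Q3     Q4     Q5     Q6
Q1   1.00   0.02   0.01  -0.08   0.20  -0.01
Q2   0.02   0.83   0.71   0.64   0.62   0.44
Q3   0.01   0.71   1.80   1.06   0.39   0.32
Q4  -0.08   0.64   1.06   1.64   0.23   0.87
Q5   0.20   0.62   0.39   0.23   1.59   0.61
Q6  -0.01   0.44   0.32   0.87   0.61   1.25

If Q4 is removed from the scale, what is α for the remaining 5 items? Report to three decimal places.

α = 0.632

Remaining items: Q1, Q2, Q3, Q5, Q6 (k = 5).
sum of item variances = 1.00 + 0.83 + 1.80 + 1.59 + 1.25 = 6.47
Var(T) = 6.47 + 2 × 3.31 = 13.09
α (item deleted) = (5/4)·(1 − 6.47/13.09) = 0.632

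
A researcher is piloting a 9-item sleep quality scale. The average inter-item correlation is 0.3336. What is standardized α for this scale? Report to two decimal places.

α = 0.82

Standardized α = k·r̄ / (1 + (k−1)·r̄) = 9 × 0.3336 / (1 + 8 × 0.3336)
  = 3.0024 / 3.6688 = 0.82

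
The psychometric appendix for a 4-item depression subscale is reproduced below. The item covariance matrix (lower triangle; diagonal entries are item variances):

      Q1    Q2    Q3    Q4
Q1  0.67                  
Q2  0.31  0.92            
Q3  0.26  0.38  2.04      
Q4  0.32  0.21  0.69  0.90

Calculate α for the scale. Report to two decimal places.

Σσ²ᵢ = 0.67 + 0.92 + 2.04 + 0.90 = 4.53
Σ_{i<j} σ_ij = 2.17
σ²_T = 4.53 + 2 × 2.17 = 8.87
α = (k/(k−1))·(1 − Σσ²ᵢ/σ²_T) = (4/3)·(1 − 4.53/8.87) = 0.65

α = 0.65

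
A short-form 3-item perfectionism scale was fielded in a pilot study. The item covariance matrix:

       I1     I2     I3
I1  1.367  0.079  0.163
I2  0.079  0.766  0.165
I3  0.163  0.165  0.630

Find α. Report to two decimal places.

Σσ²ᵢ = 1.367 + 0.766 + 0.630 = 2.763
Sum of off-diagonal covariances = 0.407
total variance = 2.763 + 2 × 0.407 = 3.577
α = (k/(k−1))·(1 − Σσ²ᵢ/total variance) = (3/2)·(1 − 2.763/3.577) = 0.34

α = 0.34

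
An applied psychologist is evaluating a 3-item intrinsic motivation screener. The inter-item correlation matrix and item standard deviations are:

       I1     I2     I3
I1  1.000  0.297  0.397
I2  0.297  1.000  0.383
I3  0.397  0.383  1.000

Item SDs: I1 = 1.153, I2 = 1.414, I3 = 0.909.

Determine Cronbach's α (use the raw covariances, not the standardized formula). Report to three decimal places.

α = 0.602

Σσ²ᵢ = 1.153² + 1.414² + 0.909² = 4.1551
Covariances σ_ij = r_ij · s_i · s_j:
  σ(I1,I2) = 0.297 × 1.153 × 1.414 = 0.4842
  σ(I1,I3) = 0.397 × 1.153 × 0.909 = 0.4161
  σ(I2,I3) = 0.383 × 1.414 × 0.909 = 0.4923
σ²_T = Σσ²ᵢ + 2·Σσ_ij = 4.1551 + 2 × 1.3926 = 6.9403
α = (3/2)·(1 − 4.1551/6.9403) = 0.602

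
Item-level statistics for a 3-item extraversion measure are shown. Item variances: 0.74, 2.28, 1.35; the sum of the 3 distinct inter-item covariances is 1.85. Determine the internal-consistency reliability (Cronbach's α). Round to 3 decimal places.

α = 0.688

ΣVar(i) = 0.74 + 2.28 + 1.35 = 4.37
Sum of distinct covariances = 1.85
Var(T) = ΣVar(i) + 2·Σcov = 4.37 + 2 × 1.85 = 8.07
α = (3/2)·(1 − 4.37/8.07) = 0.688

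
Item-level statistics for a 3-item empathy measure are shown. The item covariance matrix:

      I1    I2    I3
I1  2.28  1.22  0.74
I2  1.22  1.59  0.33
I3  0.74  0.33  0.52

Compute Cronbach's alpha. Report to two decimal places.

ΣVar(i) = 2.28 + 1.59 + 0.52 = 4.39
Σ_{i<j} σ_ij = 2.29
Var(T) = 4.39 + 2 × 2.29 = 8.97
α = (k/(k−1))·(1 − ΣVar(i)/Var(T)) = (3/2)·(1 − 4.39/8.97) = 0.77

α = 0.77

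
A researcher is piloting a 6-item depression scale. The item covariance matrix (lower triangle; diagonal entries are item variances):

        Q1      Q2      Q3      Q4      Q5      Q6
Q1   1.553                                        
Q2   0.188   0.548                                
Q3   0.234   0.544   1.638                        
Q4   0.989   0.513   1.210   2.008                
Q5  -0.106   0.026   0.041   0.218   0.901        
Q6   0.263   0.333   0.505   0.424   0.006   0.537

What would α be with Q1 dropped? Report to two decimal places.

α = 0.72

Remaining items: Q2, Q3, Q4, Q5, Q6 (k = 5).
Σσᵢ² = 0.548 + 1.638 + 2.008 + 0.901 + 0.537 = 5.632
Var(T) = 5.632 + 2 × 3.820 = 13.272
α (item deleted) = (5/4)·(1 − 5.632/13.272) = 0.72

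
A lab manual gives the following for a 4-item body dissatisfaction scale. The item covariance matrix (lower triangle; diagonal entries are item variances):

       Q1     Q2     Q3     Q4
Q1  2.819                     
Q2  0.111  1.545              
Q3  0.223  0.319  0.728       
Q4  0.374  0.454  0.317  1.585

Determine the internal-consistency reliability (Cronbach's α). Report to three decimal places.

ΣVar(i) = 2.819 + 1.545 + 0.728 + 1.585 = 6.677
Σ_{i<j} σ_ij = 1.798
σ²_total = 6.677 + 2 × 1.798 = 10.273
α = (k/(k−1))·(1 − ΣVar(i)/σ²_total) = (4/3)·(1 − 6.677/10.273) = 0.467

Cronbach's α = 0.467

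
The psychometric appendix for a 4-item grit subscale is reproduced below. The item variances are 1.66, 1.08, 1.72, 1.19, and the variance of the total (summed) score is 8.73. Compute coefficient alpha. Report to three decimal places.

α = 0.470

sum of item variances = 1.66 + 1.08 + 1.72 + 1.19 = 5.65
α = (k/(k−1))·(1 − sum of item variances/σ²_T) = (4/3)·(1 − 5.65/8.73) = 0.470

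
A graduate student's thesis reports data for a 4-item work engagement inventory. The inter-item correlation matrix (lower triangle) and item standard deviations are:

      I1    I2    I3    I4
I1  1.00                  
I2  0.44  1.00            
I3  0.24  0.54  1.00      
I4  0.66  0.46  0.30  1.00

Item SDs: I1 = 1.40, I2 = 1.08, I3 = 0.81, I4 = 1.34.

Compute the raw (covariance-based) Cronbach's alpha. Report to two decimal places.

Cronbach's alpha = 0.75

Σσ²ᵢ = 1.40² + 1.08² + 0.81² + 1.34² = 5.5781
Covariances σ_ij = r_ij · s_i · s_j:
  σ(I1,I2) = 0.44 × 1.40 × 1.08 = 0.6653
  σ(I1,I3) = 0.24 × 1.40 × 0.81 = 0.2722
  σ(I1,I4) = 0.66 × 1.40 × 1.34 = 1.2382
  σ(I2,I3) = 0.54 × 1.08 × 0.81 = 0.4724
  σ(I2,I4) = 0.46 × 1.08 × 1.34 = 0.6657
  σ(I3,I4) = 0.30 × 0.81 × 1.34 = 0.3256
σ²_T = Σσ²ᵢ + 2·Σσ_ij = 5.5781 + 2 × 3.6394 = 12.8569
α = (4/3)·(1 − 5.5781/12.8569) = 0.75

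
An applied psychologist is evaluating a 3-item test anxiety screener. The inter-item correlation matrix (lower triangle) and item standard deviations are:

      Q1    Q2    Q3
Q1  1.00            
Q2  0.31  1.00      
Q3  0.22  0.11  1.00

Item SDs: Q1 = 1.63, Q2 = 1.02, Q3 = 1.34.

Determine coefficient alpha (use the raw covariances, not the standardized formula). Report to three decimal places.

α = 0.442

Σσ²ᵢ = 1.63² + 1.02² + 1.34² = 5.4929
Covariances σ_ij = r_ij · s_i · s_j:
  σ(Q1,Q2) = 0.31 × 1.63 × 1.02 = 0.5154
  σ(Q1,Q3) = 0.22 × 1.63 × 1.34 = 0.4805
  σ(Q2,Q3) = 0.11 × 1.02 × 1.34 = 0.1503
σ²_T = Σσ²ᵢ + 2·Σσ_ij = 5.4929 + 2 × 1.1462 = 7.7853
α = (3/2)·(1 − 5.4929/7.7853) = 0.442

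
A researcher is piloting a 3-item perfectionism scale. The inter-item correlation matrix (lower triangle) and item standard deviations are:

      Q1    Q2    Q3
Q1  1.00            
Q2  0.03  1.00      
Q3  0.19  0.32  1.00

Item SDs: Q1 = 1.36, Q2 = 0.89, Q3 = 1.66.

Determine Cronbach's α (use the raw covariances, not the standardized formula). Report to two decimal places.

Cronbach's α = 0.39

Σσ²ᵢ = 1.36² + 0.89² + 1.66² = 5.3973
Covariances σ_ij = r_ij · s_i · s_j:
  σ(Q1,Q2) = 0.03 × 1.36 × 0.89 = 0.0363
  σ(Q1,Q3) = 0.19 × 1.36 × 1.66 = 0.4289
  σ(Q2,Q3) = 0.32 × 0.89 × 1.66 = 0.4728
σ²_T = Σσ²ᵢ + 2·Σσ_ij = 5.3973 + 2 × 0.9380 = 7.2733
α = (3/2)·(1 − 5.3973/7.2733) = 0.39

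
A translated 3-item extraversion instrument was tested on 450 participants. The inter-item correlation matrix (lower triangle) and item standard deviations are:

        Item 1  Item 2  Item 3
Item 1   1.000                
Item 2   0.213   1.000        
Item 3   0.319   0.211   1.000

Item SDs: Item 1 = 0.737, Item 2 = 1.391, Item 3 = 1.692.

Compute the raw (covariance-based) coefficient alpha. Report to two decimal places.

Σσ²ᵢ = 0.737² + 1.391² + 1.692² = 5.3409
Covariances σ_ij = r_ij · s_i · s_j:
  σ(Item 1,Item 2) = 0.213 × 0.737 × 1.391 = 0.2184
  σ(Item 1,Item 3) = 0.319 × 0.737 × 1.692 = 0.3978
  σ(Item 2,Item 3) = 0.211 × 1.391 × 1.692 = 0.4966
σ²_T = Σσ²ᵢ + 2·Σσ_ij = 5.3409 + 2 × 1.1128 = 7.5665
α = (3/2)·(1 − 5.3409/7.5665) = 0.44

coefficient alpha = 0.44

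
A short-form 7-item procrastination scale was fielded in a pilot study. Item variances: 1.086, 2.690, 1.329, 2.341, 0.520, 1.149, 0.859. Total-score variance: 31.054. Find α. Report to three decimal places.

ΣVar(i) = 1.086 + 2.690 + 1.329 + 2.341 + 0.520 + 1.149 + 0.859 = 9.974
α = (k/(k−1))·(1 − ΣVar(i)/Var(T)) = (7/6)·(1 − 9.974/31.054) = 0.792

α = 0.792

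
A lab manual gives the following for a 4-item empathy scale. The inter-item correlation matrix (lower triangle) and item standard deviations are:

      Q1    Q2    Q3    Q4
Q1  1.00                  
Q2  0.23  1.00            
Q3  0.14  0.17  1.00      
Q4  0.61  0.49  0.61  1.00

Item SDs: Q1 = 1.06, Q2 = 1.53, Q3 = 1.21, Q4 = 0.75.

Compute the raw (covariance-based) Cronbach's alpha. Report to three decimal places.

Cronbach's alpha = 0.631

Σσ²ᵢ = 1.06² + 1.53² + 1.21² + 0.75² = 5.4911
Covariances σ_ij = r_ij · s_i · s_j:
  σ(Q1,Q2) = 0.23 × 1.06 × 1.53 = 0.3730
  σ(Q1,Q3) = 0.14 × 1.06 × 1.21 = 0.1796
  σ(Q1,Q4) = 0.61 × 1.06 × 0.75 = 0.4850
  σ(Q2,Q3) = 0.17 × 1.53 × 1.21 = 0.3147
  σ(Q2,Q4) = 0.49 × 1.53 × 0.75 = 0.5623
  σ(Q3,Q4) = 0.61 × 1.21 × 0.75 = 0.5536
σ²_T = Σσ²ᵢ + 2·Σσ_ij = 5.4911 + 2 × 2.4682 = 10.4275
α = (4/3)·(1 − 5.4911/10.4275) = 0.631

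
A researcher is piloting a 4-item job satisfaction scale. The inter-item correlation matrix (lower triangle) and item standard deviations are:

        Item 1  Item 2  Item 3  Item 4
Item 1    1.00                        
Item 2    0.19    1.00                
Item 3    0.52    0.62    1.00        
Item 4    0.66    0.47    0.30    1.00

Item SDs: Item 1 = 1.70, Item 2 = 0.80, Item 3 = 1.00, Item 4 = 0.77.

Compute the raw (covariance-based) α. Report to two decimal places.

Σσ²ᵢ = 1.70² + 0.80² + 1.00² + 0.77² = 5.1229
Covariances σ_ij = r_ij · s_i · s_j:
  σ(Item 1,Item 2) = 0.19 × 1.70 × 0.80 = 0.2584
  σ(Item 1,Item 3) = 0.52 × 1.70 × 1.00 = 0.8840
  σ(Item 1,Item 4) = 0.66 × 1.70 × 0.77 = 0.8639
  σ(Item 2,Item 3) = 0.62 × 0.80 × 1.00 = 0.4960
  σ(Item 2,Item 4) = 0.47 × 0.80 × 0.77 = 0.2895
  σ(Item 3,Item 4) = 0.30 × 1.00 × 0.77 = 0.2310
σ²_T = Σσ²ᵢ + 2·Σσ_ij = 5.1229 + 2 × 3.0228 = 11.1685
α = (4/3)·(1 − 5.1229/11.1685) = 0.72

α = 0.72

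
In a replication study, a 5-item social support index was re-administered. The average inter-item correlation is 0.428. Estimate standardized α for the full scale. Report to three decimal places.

α = 0.789

Standardized α = k·r̄ / (1 + (k−1)·r̄) = 5 × 0.428 / (1 + 4 × 0.428)
  = 2.1400 / 2.7120 = 0.789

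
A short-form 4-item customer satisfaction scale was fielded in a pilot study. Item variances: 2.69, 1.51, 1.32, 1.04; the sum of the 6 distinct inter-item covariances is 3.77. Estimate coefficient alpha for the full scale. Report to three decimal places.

Σσ²ᵢ = 2.69 + 1.51 + 1.32 + 1.04 = 6.56
Sum of distinct covariances = 3.77
σ²_T = Σσ²ᵢ + 2·Σcov = 6.56 + 2 × 3.77 = 14.10
α = (4/3)·(1 − 6.56/14.10) = 0.713

coefficient alpha = 0.713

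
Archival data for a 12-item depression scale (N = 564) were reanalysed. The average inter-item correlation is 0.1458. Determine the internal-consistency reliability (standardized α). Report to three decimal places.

Standardized α = k·r̄ / (1 + (k−1)·r̄) = 12 × 0.1458 / (1 + 11 × 0.1458)
  = 1.7496 / 2.6038 = 0.672

standardized α = 0.672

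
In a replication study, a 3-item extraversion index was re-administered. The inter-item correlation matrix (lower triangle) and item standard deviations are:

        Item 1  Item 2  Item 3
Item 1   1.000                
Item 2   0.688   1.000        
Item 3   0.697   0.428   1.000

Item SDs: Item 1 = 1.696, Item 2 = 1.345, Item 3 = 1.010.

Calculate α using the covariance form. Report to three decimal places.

Σσ²ᵢ = 1.696² + 1.345² + 1.010² = 5.7055
Covariances σ_ij = r_ij · s_i · s_j:
  σ(Item 1,Item 2) = 0.688 × 1.696 × 1.345 = 1.5694
  σ(Item 1,Item 3) = 0.697 × 1.696 × 1.010 = 1.1939
  σ(Item 2,Item 3) = 0.428 × 1.345 × 1.010 = 0.5814
σ²_T = Σσ²ᵢ + 2·Σσ_ij = 5.7055 + 2 × 3.3447 = 12.3949
α = (3/2)·(1 − 5.7055/12.3949) = 0.810

α = 0.810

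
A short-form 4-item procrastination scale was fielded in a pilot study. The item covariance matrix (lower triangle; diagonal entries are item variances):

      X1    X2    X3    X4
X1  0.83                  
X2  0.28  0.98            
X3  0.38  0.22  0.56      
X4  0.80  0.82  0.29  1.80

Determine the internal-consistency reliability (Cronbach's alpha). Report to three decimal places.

Cronbach's alpha = 0.763

Σσ²ᵢ = 0.83 + 0.98 + 0.56 + 1.80 = 4.17
Sum of the distinct covariances = 2.79
Var(T) = 4.17 + 2 × 2.79 = 9.75
α = (k/(k−1))·(1 − Σσ²ᵢ/Var(T)) = (4/3)·(1 − 4.17/9.75) = 0.763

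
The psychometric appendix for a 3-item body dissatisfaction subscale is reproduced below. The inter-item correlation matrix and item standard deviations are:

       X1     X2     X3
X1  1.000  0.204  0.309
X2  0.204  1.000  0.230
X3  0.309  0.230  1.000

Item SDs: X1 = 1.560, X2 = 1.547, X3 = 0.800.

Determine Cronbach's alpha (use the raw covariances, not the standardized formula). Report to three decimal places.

Σσ²ᵢ = 1.560² + 1.547² + 0.800² = 5.4668
Covariances σ_ij = r_ij · s_i · s_j:
  σ(X1,X2) = 0.204 × 1.560 × 1.547 = 0.4923
  σ(X1,X3) = 0.309 × 1.560 × 0.800 = 0.3856
  σ(X2,X3) = 0.230 × 1.547 × 0.800 = 0.2846
σ²_T = Σσ²ᵢ + 2·Σσ_ij = 5.4668 + 2 × 1.1625 = 7.7918
α = (3/2)·(1 − 5.4668/7.7918) = 0.448

α = 0.448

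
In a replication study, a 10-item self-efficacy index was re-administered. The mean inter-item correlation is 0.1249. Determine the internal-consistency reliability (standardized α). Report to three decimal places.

α = 0.588

Standardized α = k·r̄ / (1 + (k−1)·r̄) = 10 × 0.1249 / (1 + 9 × 0.1249)
  = 1.2490 / 2.1241 = 0.588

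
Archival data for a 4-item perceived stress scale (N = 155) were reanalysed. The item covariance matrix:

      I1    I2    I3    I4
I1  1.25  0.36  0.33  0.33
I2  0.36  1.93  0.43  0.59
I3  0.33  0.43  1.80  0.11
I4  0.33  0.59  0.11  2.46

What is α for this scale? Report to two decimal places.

α = 0.49

Σσ²ᵢ = 1.25 + 1.93 + 1.80 + 2.46 = 7.44
Sum of the distinct covariances = 2.15
σ²_total = 7.44 + 2 × 2.15 = 11.74
α = (k/(k−1))·(1 − Σσ²ᵢ/σ²_total) = (4/3)·(1 − 7.44/11.74) = 0.49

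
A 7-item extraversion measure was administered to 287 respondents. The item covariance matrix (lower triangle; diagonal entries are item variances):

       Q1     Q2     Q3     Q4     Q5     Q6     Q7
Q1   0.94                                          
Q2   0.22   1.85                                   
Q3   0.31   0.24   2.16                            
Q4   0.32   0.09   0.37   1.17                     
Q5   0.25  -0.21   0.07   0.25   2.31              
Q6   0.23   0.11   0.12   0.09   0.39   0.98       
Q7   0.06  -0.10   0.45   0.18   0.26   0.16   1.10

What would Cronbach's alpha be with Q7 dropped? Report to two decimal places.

Remaining items: Q1, Q2, Q3, Q4, Q5, Q6 (k = 6).
Σσᵢ² = 0.94 + 1.85 + 2.16 + 1.17 + 2.31 + 0.98 = 9.41
σ²_total = 9.41 + 2 × 2.85 = 15.11
α (item deleted) = (6/5)·(1 − 9.41/15.11) = 0.45

α = 0.45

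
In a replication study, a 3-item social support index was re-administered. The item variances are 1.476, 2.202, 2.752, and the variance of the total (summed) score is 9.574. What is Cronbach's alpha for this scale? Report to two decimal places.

sum of item variances = 1.476 + 2.202 + 2.752 = 6.430
α = (k/(k−1))·(1 − sum of item variances/σ²_total) = (3/2)·(1 − 6.430/9.574) = 0.49

Cronbach's alpha = 0.49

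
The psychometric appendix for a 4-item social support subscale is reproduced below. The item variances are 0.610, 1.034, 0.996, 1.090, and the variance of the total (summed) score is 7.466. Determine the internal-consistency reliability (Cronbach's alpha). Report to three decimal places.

ΣVar(i) = 0.610 + 1.034 + 0.996 + 1.090 = 3.730
α = (k/(k−1))·(1 − ΣVar(i)/Var(T)) = (4/3)·(1 − 3.730/7.466) = 0.667

Cronbach's alpha = 0.667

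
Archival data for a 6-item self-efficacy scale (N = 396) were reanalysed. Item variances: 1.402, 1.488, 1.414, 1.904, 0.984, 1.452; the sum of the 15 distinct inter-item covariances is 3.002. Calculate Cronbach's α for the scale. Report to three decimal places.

α = 0.492

Σσᵢ² = 1.402 + 1.488 + 1.414 + 1.904 + 0.984 + 1.452 = 8.644
Sum of distinct covariances = 3.002
total variance = Σσᵢ² + 2·Σcov = 8.644 + 2 × 3.002 = 14.648
α = (6/5)·(1 − 8.644/14.648) = 0.492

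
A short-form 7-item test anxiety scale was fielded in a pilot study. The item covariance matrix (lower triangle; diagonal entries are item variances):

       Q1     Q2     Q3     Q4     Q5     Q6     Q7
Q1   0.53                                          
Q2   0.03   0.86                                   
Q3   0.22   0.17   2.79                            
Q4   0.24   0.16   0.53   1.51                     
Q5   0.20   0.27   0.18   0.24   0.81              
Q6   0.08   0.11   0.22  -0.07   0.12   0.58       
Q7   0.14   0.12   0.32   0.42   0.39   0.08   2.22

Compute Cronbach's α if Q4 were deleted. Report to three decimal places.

Remaining items: Q1, Q2, Q3, Q5, Q6, Q7 (k = 6).
Σσ²ᵢ = 0.53 + 0.86 + 2.79 + 0.81 + 0.58 + 2.22 = 7.79
total variance = 7.79 + 2 × 2.65 = 13.09
α (item deleted) = (6/5)·(1 − 7.79/13.09) = 0.486

Cronbach's α = 0.486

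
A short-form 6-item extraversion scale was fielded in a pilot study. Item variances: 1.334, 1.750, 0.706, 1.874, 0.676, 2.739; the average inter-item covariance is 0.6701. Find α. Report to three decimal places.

α = 0.827

sum of item variances = 1.334 + 1.750 + 0.706 + 1.874 + 0.676 + 2.739 = 9.079
Sum of the 15 distinct covariances = 15 × 0.6701 = 10.0515
Var(T) = sum of item variances + 2·Σcov = 9.079 + 2 × 10.0515 = 29.1820
α = (6/5)·(1 − 9.079/29.1820) = 0.827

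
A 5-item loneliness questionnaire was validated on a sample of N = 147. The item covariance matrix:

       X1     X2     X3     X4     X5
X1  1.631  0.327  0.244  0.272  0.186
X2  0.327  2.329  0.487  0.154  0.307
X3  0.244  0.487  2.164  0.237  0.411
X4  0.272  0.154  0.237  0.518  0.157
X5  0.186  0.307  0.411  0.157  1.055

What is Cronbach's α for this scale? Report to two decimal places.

Cronbach's α = 0.52

sum of item variances = 1.631 + 2.329 + 2.164 + 0.518 + 1.055 = 7.697
Sum of off-diagonal covariances = 2.782
σ²_total = 7.697 + 2 × 2.782 = 13.261
α = (k/(k−1))·(1 − sum of item variances/σ²_total) = (5/4)·(1 − 7.697/13.261) = 0.52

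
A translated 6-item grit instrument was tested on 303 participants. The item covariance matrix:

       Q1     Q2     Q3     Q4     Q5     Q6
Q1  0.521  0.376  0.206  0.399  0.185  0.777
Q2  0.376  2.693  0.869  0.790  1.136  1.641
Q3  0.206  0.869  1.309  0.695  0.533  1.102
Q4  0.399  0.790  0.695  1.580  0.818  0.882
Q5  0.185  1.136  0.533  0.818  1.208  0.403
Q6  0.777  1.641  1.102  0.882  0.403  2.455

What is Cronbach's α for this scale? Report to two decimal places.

Σσᵢ² = 0.521 + 2.693 + 1.309 + 1.580 + 1.208 + 2.455 = 9.766
Sum of the distinct covariances = 10.812
Var(T) = 9.766 + 2 × 10.812 = 31.390
α = (k/(k−1))·(1 − Σσᵢ²/Var(T)) = (6/5)·(1 − 9.766/31.390) = 0.83

Cronbach's α = 0.83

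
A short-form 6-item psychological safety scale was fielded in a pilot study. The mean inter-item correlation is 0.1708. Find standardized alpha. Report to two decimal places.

α = 0.55

Standardized α = k·r̄ / (1 + (k−1)·r̄) = 6 × 0.1708 / (1 + 5 × 0.1708)
  = 1.0248 / 1.8540 = 0.55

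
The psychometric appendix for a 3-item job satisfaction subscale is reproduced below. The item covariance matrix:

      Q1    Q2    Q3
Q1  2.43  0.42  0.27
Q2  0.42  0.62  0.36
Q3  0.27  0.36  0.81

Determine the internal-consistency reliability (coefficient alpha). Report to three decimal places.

coefficient alpha = 0.529

Σσᵢ² = 2.43 + 0.62 + 0.81 = 3.86
Σ_{i<j} σ_ij = 1.05
total variance = 3.86 + 2 × 1.05 = 5.96
α = (k/(k−1))·(1 − Σσᵢ²/total variance) = (3/2)·(1 − 3.86/5.96) = 0.529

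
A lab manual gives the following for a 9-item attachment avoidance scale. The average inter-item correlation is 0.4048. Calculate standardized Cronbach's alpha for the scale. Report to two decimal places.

standardized Cronbach's alpha = 0.86

Standardized α = k·r̄ / (1 + (k−1)·r̄) = 9 × 0.4048 / (1 + 8 × 0.4048)
  = 3.6432 / 4.2384 = 0.86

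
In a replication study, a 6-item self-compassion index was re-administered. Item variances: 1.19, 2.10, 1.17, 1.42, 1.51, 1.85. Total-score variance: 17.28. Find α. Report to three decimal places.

Σσᵢ² = 1.19 + 2.10 + 1.17 + 1.42 + 1.51 + 1.85 = 9.24
α = (k/(k−1))·(1 − Σσᵢ²/Var(T)) = (6/5)·(1 − 9.24/17.28) = 0.558

α = 0.558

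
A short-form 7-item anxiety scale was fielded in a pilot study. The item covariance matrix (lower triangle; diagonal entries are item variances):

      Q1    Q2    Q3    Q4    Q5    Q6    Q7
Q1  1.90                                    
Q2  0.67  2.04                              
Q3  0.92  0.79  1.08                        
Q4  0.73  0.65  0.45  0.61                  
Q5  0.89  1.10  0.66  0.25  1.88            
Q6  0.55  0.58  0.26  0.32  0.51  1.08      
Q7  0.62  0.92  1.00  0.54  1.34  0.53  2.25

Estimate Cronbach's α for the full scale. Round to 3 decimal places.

α = 0.846

ΣVar(i) = 1.90 + 2.04 + 1.08 + 0.61 + 1.88 + 1.08 + 2.25 = 10.84
Sum of off-diagonal covariances = 14.28
σ²_total = 10.84 + 2 × 14.28 = 39.40
α = (k/(k−1))·(1 − ΣVar(i)/σ²_total) = (7/6)·(1 − 10.84/39.40) = 0.846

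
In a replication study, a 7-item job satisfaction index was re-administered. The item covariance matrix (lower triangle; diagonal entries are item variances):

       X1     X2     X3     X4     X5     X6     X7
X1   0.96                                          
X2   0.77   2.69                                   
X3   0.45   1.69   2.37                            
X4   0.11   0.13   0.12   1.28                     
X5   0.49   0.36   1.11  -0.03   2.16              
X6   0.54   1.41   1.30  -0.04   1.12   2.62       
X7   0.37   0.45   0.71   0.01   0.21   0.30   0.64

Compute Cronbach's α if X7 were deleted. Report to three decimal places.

Remaining items: X1, X2, X3, X4, X5, X6 (k = 6).
Σσᵢ² = 0.96 + 2.69 + 2.37 + 1.28 + 2.16 + 2.62 = 12.08
Var(T) = 12.08 + 2 × 9.53 = 31.14
α (item deleted) = (6/5)·(1 − 12.08/31.14) = 0.734

α = 0.734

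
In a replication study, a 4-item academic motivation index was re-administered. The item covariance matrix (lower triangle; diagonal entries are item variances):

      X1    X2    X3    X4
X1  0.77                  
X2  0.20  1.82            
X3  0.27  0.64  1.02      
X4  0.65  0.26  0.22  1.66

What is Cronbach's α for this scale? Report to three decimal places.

Cronbach's α = 0.613

sum of item variances = 0.77 + 1.82 + 1.02 + 1.66 = 5.27
Σ_{i<j} σ_ij = 2.24
Var(T) = 5.27 + 2 × 2.24 = 9.75
α = (k/(k−1))·(1 − sum of item variances/Var(T)) = (4/3)·(1 − 5.27/9.75) = 0.613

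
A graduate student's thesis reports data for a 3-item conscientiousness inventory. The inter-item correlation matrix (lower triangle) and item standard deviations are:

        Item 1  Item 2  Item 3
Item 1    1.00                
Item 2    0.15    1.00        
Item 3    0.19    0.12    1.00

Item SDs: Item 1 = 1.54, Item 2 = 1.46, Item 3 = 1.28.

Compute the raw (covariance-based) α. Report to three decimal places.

α = 0.350

Σσ²ᵢ = 1.54² + 1.46² + 1.28² = 6.1416
Covariances σ_ij = r_ij · s_i · s_j:
  σ(Item 1,Item 2) = 0.15 × 1.54 × 1.46 = 0.3373
  σ(Item 1,Item 3) = 0.19 × 1.54 × 1.28 = 0.3745
  σ(Item 2,Item 3) = 0.12 × 1.46 × 1.28 = 0.2243
σ²_T = Σσ²ᵢ + 2·Σσ_ij = 6.1416 + 2 × 0.9361 = 8.0138
α = (3/2)·(1 − 6.1416/8.0138) = 0.350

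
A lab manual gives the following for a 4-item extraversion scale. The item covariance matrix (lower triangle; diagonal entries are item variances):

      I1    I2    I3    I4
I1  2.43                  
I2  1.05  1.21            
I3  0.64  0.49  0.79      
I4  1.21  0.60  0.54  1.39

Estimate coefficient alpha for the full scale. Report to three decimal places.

sum of item variances = 2.43 + 1.21 + 0.79 + 1.39 = 5.82
Sum of the distinct covariances = 4.53
total variance = 5.82 + 2 × 4.53 = 14.88
α = (k/(k−1))·(1 − sum of item variances/total variance) = (4/3)·(1 − 5.82/14.88) = 0.812

α = 0.812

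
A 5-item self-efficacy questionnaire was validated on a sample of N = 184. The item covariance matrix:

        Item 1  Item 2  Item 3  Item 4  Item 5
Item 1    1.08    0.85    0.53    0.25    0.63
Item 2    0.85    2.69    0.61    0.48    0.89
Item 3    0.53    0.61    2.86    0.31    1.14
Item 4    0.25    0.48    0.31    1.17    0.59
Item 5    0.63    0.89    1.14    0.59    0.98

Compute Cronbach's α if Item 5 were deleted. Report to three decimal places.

Remaining items: Item 1, Item 2, Item 3, Item 4 (k = 4).
Σσᵢ² = 1.08 + 2.69 + 2.86 + 1.17 = 7.80
σ²_T = 7.80 + 2 × 3.03 = 13.86
α (item deleted) = (4/3)·(1 − 7.80/13.86) = 0.583

Cronbach's α = 0.583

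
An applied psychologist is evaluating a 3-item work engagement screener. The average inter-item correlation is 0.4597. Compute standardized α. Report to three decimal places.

standardized α = 0.719

Standardized α = k·r̄ / (1 + (k−1)·r̄) = 3 × 0.4597 / (1 + 2 × 0.4597)
  = 1.3791 / 1.9194 = 0.719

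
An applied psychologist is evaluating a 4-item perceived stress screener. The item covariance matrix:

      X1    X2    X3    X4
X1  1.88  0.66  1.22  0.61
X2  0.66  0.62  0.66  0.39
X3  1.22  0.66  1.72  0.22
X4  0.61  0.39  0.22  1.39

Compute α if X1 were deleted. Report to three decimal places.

Remaining items: X2, X3, X4 (k = 3).
sum of item variances = 0.62 + 1.72 + 1.39 = 3.73
total variance = 3.73 + 2 × 1.27 = 6.27
α (item deleted) = (3/2)·(1 − 3.73/6.27) = 0.608

α = 0.608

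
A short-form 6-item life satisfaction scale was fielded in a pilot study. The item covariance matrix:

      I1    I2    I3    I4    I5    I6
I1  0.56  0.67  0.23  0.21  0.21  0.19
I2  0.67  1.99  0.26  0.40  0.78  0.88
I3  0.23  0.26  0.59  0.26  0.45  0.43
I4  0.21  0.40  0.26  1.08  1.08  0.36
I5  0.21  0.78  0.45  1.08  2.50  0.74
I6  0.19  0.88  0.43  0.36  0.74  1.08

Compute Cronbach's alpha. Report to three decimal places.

Cronbach's alpha = 0.776

Σσ²ᵢ = 0.56 + 1.99 + 0.59 + 1.08 + 2.50 + 1.08 = 7.80
Σ_{i<j} σ_ij = 7.15
Var(T) = 7.80 + 2 × 7.15 = 22.10
α = (k/(k−1))·(1 − Σσ²ᵢ/Var(T)) = (6/5)·(1 − 7.80/22.10) = 0.776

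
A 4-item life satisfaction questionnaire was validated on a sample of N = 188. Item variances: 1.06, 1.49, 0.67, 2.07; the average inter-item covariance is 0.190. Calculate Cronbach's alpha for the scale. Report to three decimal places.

α = 0.402

Σσᵢ² = 1.06 + 1.49 + 0.67 + 2.07 = 5.29
Sum of the 6 distinct covariances = 6 × 0.190 = 1.140
σ²_T = Σσᵢ² + 2·Σcov = 5.29 + 2 × 1.140 = 7.570
α = (4/3)·(1 − 5.29/7.570) = 0.402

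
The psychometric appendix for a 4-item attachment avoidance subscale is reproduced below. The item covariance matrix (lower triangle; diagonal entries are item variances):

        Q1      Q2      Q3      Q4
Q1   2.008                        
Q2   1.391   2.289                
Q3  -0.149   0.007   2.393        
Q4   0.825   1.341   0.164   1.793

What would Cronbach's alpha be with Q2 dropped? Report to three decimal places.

Cronbach's alpha = 0.320

Remaining items: Q1, Q3, Q4 (k = 3).
ΣVar(i) = 2.008 + 2.393 + 1.793 = 6.194
Var(T) = 6.194 + 2 × 0.840 = 7.874
α (item deleted) = (3/2)·(1 − 6.194/7.874) = 0.320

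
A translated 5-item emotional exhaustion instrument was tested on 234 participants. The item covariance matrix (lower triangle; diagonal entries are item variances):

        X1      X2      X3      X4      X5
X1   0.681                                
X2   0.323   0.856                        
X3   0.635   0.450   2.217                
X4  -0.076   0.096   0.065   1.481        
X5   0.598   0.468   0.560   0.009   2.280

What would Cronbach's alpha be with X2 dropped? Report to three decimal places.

Remaining items: X1, X3, X4, X5 (k = 4).
Σσ²ᵢ = 0.681 + 2.217 + 1.481 + 2.280 = 6.659
σ²_T = 6.659 + 2 × 1.791 = 10.241
α (item deleted) = (4/3)·(1 − 6.659/10.241) = 0.466

Cronbach's alpha = 0.466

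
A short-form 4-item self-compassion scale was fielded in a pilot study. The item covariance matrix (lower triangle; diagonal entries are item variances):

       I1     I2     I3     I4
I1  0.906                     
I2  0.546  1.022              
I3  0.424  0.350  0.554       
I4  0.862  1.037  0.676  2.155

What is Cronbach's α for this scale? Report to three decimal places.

Cronbach's α = 0.836

sum of item variances = 0.906 + 1.022 + 0.554 + 2.155 = 4.637
Σ_{i<j} σ_ij = 3.895
total variance = 4.637 + 2 × 3.895 = 12.427
α = (k/(k−1))·(1 − sum of item variances/total variance) = (4/3)·(1 − 4.637/12.427) = 0.836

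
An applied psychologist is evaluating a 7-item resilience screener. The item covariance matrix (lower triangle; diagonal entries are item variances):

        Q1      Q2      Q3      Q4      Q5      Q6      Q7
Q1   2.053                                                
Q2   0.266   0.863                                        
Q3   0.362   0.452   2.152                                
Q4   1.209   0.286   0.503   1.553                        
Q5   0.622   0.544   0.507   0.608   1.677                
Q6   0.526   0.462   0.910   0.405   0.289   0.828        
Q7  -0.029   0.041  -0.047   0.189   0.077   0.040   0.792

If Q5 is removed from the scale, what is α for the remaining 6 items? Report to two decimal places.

α = 0.69

Remaining items: Q1, Q2, Q3, Q4, Q6, Q7 (k = 6).
ΣVar(i) = 2.053 + 0.863 + 2.152 + 1.553 + 0.828 + 0.792 = 8.241
Var(T) = 8.241 + 2 × 5.575 = 19.391
α (item deleted) = (6/5)·(1 − 8.241/19.391) = 0.69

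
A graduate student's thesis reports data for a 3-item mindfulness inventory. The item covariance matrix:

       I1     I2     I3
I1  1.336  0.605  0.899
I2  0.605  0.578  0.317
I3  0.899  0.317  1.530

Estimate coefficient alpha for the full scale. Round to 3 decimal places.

sum of item variances = 1.336 + 0.578 + 1.530 = 3.444
Σ_{i<j} σ_ij = 1.821
total variance = 3.444 + 2 × 1.821 = 7.086
α = (k/(k−1))·(1 − sum of item variances/total variance) = (3/2)·(1 − 3.444/7.086) = 0.771

coefficient alpha = 0.771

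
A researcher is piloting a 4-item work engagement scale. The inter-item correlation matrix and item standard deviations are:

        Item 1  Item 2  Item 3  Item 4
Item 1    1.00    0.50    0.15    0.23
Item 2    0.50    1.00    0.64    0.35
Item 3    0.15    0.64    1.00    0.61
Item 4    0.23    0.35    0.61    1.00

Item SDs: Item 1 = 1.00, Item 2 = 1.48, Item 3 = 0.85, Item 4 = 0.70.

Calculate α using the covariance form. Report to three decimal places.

α = 0.717

Σσ²ᵢ = 1.00² + 1.48² + 0.85² + 0.70² = 4.4029
Covariances σ_ij = r_ij · s_i · s_j:
  σ(Item 1,Item 2) = 0.50 × 1.00 × 1.48 = 0.7400
  σ(Item 1,Item 3) = 0.15 × 1.00 × 0.85 = 0.1275
  σ(Item 1,Item 4) = 0.23 × 1.00 × 0.70 = 0.1610
  σ(Item 2,Item 3) = 0.64 × 1.48 × 0.85 = 0.8051
  σ(Item 2,Item 4) = 0.35 × 1.48 × 0.70 = 0.3626
  σ(Item 3,Item 4) = 0.61 × 0.85 × 0.70 = 0.3629
σ²_T = Σσ²ᵢ + 2·Σσ_ij = 4.4029 + 2 × 2.5591 = 9.5211
α = (4/3)·(1 − 4.4029/9.5211) = 0.717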